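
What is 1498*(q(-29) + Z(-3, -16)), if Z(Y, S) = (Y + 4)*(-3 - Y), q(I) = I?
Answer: -43442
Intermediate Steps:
Z(Y, S) = (-3 - Y)*(4 + Y) (Z(Y, S) = (4 + Y)*(-3 - Y) = (-3 - Y)*(4 + Y))
1498*(q(-29) + Z(-3, -16)) = 1498*(-29 + (-12 - 1*(-3)² - 7*(-3))) = 1498*(-29 + (-12 - 1*9 + 21)) = 1498*(-29 + (-12 - 9 + 21)) = 1498*(-29 + 0) = 1498*(-29) = -43442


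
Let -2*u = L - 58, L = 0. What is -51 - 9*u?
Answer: -312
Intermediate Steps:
u = 29 (u = -(0 - 58)/2 = -½*(-58) = 29)
-51 - 9*u = -51 - 9*29 = -51 - 261 = -312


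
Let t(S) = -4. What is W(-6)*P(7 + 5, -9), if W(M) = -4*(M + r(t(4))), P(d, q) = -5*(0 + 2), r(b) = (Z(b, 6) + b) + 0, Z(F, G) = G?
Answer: -160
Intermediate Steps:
r(b) = 6 + b (r(b) = (6 + b) + 0 = 6 + b)
P(d, q) = -10 (P(d, q) = -5*2 = -10)
W(M) = -8 - 4*M (W(M) = -4*(M + (6 - 4)) = -4*(M + 2) = -4*(2 + M) = -8 - 4*M)
W(-6)*P(7 + 5, -9) = (-8 - 4*(-6))*(-10) = (-8 + 24)*(-10) = 16*(-10) = -160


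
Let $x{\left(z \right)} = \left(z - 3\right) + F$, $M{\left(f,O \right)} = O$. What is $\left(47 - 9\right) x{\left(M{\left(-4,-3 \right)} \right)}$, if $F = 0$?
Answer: $-228$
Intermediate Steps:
$x{\left(z \right)} = -3 + z$ ($x{\left(z \right)} = \left(z - 3\right) + 0 = \left(-3 + z\right) + 0 = -3 + z$)
$\left(47 - 9\right) x{\left(M{\left(-4,-3 \right)} \right)} = \left(47 - 9\right) \left(-3 - 3\right) = 38 \left(-6\right) = -228$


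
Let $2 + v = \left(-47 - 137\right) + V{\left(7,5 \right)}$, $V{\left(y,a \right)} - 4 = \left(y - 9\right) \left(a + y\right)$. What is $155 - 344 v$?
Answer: $71019$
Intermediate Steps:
$V{\left(y,a \right)} = 4 + \left(-9 + y\right) \left(a + y\right)$ ($V{\left(y,a \right)} = 4 + \left(y - 9\right) \left(a + y\right) = 4 + \left(-9 + y\right) \left(a + y\right)$)
$v = -206$ ($v = -2 + \left(\left(-47 - 137\right) + \left(4 + 7^{2} - 45 - 63 + 5 \cdot 7\right)\right) = -2 + \left(-184 + \left(4 + 49 - 45 - 63 + 35\right)\right) = -2 - 204 = -206$)
$155 - 344 v = 155 - -70864 = 155 + 70864 = 71019$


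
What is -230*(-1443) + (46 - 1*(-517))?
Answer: 332453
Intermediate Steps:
-230*(-1443) + (46 - 1*(-517)) = 331890 + (46 + 517) = 331890 + 563 = 332453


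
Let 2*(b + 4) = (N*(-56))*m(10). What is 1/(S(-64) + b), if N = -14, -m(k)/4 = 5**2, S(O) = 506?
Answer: -1/38698 ≈ -2.5841e-5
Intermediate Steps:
m(k) = -100 (m(k) = -4*5**2 = -4*25 = -100)
b = -39204 (b = -4 + (-14*(-56)*(-100))/2 = -4 + (784*(-100))/2 = -4 + (1/2)*(-78400) = -4 - 39200 = -39204)
1/(S(-64) + b) = 1/(506 - 39204) = 1/(-38698) = -1/38698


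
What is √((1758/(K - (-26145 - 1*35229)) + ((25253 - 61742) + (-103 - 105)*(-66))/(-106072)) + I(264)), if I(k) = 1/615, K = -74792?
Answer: √4079331879208884731190/218828392260 ≈ 0.29187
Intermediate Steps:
I(k) = 1/615
√((1758/(K - (-26145 - 1*35229)) + ((25253 - 61742) + (-103 - 105)*(-66))/(-106072)) + I(264)) = √((1758/(-74792 - (-26145 - 1*35229)) + ((25253 - 61742) + (-103 - 105)*(-66))/(-106072)) + 1/615) = √((1758/(-74792 - (-26145 - 35229)) + (-36489 - 208*(-66))*(-1/106072)) + 1/615) = √((1758/(-74792 - 1*(-61374)) + (-36489 + 13728)*(-1/106072)) + 1/615) = √((1758/(-74792 + 61374) - 22761*(-1/106072)) + 1/615) = √((1758/(-13418) + 22761/106072) + 1/615) = √((1758*(-1/13418) + 22761/106072) + 1/615) = √((-879/6709 + 22761/106072) + 1/615) = √(59466261/711637048 + 1/615) = √(37283387563/437656784520) = √4079331879208884731190/218828392260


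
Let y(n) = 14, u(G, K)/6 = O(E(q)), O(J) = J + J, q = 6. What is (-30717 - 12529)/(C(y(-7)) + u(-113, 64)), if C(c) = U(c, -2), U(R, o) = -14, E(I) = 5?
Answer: -21623/23 ≈ -940.13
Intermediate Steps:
O(J) = 2*J
u(G, K) = 60 (u(G, K) = 6*(2*5) = 6*10 = 60)
C(c) = -14
(-30717 - 12529)/(C(y(-7)) + u(-113, 64)) = (-30717 - 12529)/(-14 + 60) = -43246/46 = -43246*1/46 = -21623/23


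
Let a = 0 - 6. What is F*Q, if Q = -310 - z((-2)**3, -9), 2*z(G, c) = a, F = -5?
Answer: 1535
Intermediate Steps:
a = -6
z(G, c) = -3 (z(G, c) = (1/2)*(-6) = -3)
Q = -307 (Q = -310 - 1*(-3) = -310 + 3 = -307)
F*Q = -5*(-307) = 1535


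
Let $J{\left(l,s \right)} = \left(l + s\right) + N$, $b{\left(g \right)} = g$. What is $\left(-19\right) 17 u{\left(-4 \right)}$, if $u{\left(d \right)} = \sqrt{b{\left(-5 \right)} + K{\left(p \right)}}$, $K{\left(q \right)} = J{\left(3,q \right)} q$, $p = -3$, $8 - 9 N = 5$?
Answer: $- 323 i \sqrt{6} \approx - 791.19 i$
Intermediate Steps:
$N = \frac{1}{3}$ ($N = \frac{8}{9} - \frac{5}{9} = \frac{1}{3} \approx 0.33333$)
$J{\left(l,s \right)} = \frac{1}{3} + l + s$ ($J{\left(l,s \right)} = \left(l + s\right) + \frac{1}{3} = \frac{1}{3} + l + s$)
$K{\left(q \right)} = q \left(\frac{10}{3} + q\right)$ ($K{\left(q \right)} = \left(\frac{1}{3} + 3 + q\right) q = \left(\frac{10}{3} + q\right) q = q \left(\frac{10}{3} + q\right)$)
$u{\left(d \right)} = i \sqrt{6}$ ($u{\left(d \right)} = \sqrt{-5 + \frac{1}{3} \left(-3\right) \left(10 + 3 \left(-3\right)\right)} = \sqrt{-5 + \frac{1}{3} \left(-3\right) \left(10 - 9\right)} = \sqrt{-5 + \frac{1}{3} \left(-3\right) 1} = \sqrt{-5 - 1} = \sqrt{-6} = i \sqrt{6}$)
$\left(-19\right) 17 u{\left(-4 \right)} = \left(-19\right) 17 i \sqrt{6} = - 323 i \sqrt{6}$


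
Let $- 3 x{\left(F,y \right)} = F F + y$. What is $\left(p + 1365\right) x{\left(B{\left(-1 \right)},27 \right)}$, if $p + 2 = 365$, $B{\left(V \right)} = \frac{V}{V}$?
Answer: $-16128$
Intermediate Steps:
$B{\left(V \right)} = 1$
$p = 363$ ($p = -2 + 365 = 363$)
$x{\left(F,y \right)} = - \frac{y}{3} - \frac{F^{2}}{3}$ ($x{\left(F,y \right)} = - \frac{F F + y}{3} = - \frac{F^{2} + y}{3} = - \frac{y + F^{2}}{3} = - \frac{y}{3} - \frac{F^{2}}{3}$)
$\left(p + 1365\right) x{\left(B{\left(-1 \right)},27 \right)} = \left(363 + 1365\right) \left(\left(- \frac{1}{3}\right) 27 - \frac{1^{2}}{3}\right) = 1728 \left(-9 - \frac{1}{3}\right) = 1728 \left(- \frac{28}{3}\right) = -16128$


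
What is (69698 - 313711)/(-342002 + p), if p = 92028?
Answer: 244013/249974 ≈ 0.97615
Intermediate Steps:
(69698 - 313711)/(-342002 + p) = (69698 - 313711)/(-342002 + 92028) = -244013/(-249974) = -244013*(-1/249974) = 244013/249974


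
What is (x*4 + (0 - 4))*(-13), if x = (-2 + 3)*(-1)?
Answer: 104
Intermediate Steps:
x = -1 (x = 1*(-1) = -1)
(x*4 + (0 - 4))*(-13) = (-1*4 + (0 - 4))*(-13) = (-4 - 4)*(-13) = -8*(-13) = 104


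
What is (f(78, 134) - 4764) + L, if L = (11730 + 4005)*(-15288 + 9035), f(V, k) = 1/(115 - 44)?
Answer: -6986096048/71 ≈ -9.8396e+7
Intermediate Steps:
f(V, k) = 1/71
L = -98390955 (L = 15735*(-6253) = -98390955)
(f(78, 134) - 4764) + L = (1/71 - 4764) - 98390955 = -338243/71 - 98390955 = -6986096048/71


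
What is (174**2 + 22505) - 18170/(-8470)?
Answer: 44707324/847 ≈ 52783.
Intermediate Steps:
(174**2 + 22505) - 18170/(-8470) = (30276 + 22505) - 18170*(-1/8470) = 52781 + 1817/847 = 44707324/847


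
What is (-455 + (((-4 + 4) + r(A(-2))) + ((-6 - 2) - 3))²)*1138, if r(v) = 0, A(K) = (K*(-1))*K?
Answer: -380092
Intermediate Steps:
A(K) = -K² (A(K) = (-K)*K = -K²)
(-455 + (((-4 + 4) + r(A(-2))) + ((-6 - 2) - 3))²)*1138 = (-455 + (((-4 + 4) + 0) + ((-6 - 2) - 3))²)*1138 = (-455 + ((0 + 0) + (-8 - 3))²)*1138 = (-455 + (0 - 11)²)*1138 = (-455 + (-11)²)*1138 = (-455 + 121)*1138 = -334*1138 = -380092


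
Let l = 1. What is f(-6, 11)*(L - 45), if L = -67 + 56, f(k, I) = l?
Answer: -56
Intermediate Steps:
f(k, I) = 1
L = -11
f(-6, 11)*(L - 45) = 1*(-11 - 45) = 1*(-56) = -56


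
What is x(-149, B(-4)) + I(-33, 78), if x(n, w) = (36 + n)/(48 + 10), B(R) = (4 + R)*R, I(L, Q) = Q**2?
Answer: 352759/58 ≈ 6082.1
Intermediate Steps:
B(R) = R*(4 + R)
x(n, w) = 18/29 + n/58 (x(n, w) = (36 + n)/58 = (36 + n)*(1/58) = 18/29 + n/58)
x(-149, B(-4)) + I(-33, 78) = (18/29 + (1/58)*(-149)) + 78**2 = (18/29 - 149/58) + 6084 = -113/58 + 6084 = 352759/58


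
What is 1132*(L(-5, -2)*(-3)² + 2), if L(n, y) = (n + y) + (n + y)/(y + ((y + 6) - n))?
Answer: -79240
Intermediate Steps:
L(n, y) = n + y + (n + y)/(6 - n + 2*y) (L(n, y) = (n + y) + (n + y)/(y + ((6 + y) - n)) = (n + y) + (n + y)/(y + (6 + y - n)) = (n + y) + (n + y)/(6 - n + 2*y) = n + y + (n + y)/(6 - n + 2*y))
1132*(L(-5, -2)*(-3)² + 2) = 1132*(((-1*(-5)² + 2*(-2)² + 7*(-5) + 7*(-2) - 5*(-2))/(6 - 1*(-5) + 2*(-2)))*(-3)² + 2) = 1132*(((-1*25 + 2*4 - 35 - 14 + 10)/(6 + 5 - 4))*9 + 2) = 1132*(((-25 + 8 - 35 - 14 + 10)/7)*9 + 2) = 1132*(((⅐)*(-56))*9 + 2) = 1132*(-8*9 + 2) = 1132*(-72 + 2) = 1132*(-70) = -79240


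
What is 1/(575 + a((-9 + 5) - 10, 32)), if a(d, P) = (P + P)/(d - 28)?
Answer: 21/12043 ≈ 0.0017438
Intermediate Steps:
a(d, P) = 2*P/(-28 + d) (a(d, P) = (2*P)/(-28 + d) = 2*P/(-28 + d))
1/(575 + a((-9 + 5) - 10, 32)) = 1/(575 + 2*32/(-28 + ((-9 + 5) - 10))) = 1/(575 + 2*32/(-28 + (-4 - 10))) = 1/(575 + 2*32/(-28 - 14)) = 1/(575 + 2*32/(-42)) = 1/(575 + 2*32*(-1/42)) = 1/(575 - 32/21) = 1/(12043/21) = 21/12043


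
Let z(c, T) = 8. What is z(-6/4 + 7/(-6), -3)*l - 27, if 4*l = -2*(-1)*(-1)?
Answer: -31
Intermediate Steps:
l = -½ (l = (-2*(-1)*(-1))/4 = (2*(-1))/4 = (¼)*(-2) = -½ ≈ -0.50000)
z(-6/4 + 7/(-6), -3)*l - 27 = 8*(-½) - 27 = -4 - 27 = -31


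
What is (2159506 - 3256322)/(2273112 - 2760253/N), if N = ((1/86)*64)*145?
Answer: -5089226240/10428548801 ≈ -0.48801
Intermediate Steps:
N = 4640/43 (N = ((1*(1/86))*64)*145 = ((1/86)*64)*145 = (32/43)*145 = 4640/43 ≈ 107.91)
(2159506 - 3256322)/(2273112 - 2760253/N) = (2159506 - 3256322)/(2273112 - 2760253/4640/43) = -1096816/(2273112 - 2760253*43/4640) = -1096816/(2273112 - 118690879/4640) = -1096816/10428548801/4640 = -1096816*4640/10428548801 = -5089226240/10428548801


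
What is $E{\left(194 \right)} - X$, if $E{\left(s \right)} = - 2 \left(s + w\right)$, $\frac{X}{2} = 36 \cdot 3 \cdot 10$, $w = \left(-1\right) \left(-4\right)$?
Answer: $-2556$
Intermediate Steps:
$w = 4$
$X = 2160$ ($X = 2 \cdot 36 \cdot 3 \cdot 10 = 2 \cdot 108 \cdot 10 = 2 \cdot 1080 = 2160$)
$E{\left(s \right)} = -8 - 2 s$ ($E{\left(s \right)} = - 2 \left(s + 4\right) = - 2 \left(4 + s\right) = -8 - 2 s$)
$E{\left(194 \right)} - X = \left(-8 - 388\right) - 2160 = -396 - 2160 = -2556$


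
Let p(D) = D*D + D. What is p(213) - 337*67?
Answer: 23003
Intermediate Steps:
p(D) = D + D**2 (p(D) = D**2 + D = D + D**2)
p(213) - 337*67 = 213*(1 + 213) - 337*67 = 213*214 - 1*22579 = 45582 - 22579 = 23003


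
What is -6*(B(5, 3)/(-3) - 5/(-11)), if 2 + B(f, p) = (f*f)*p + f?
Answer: 1686/11 ≈ 153.27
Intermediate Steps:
B(f, p) = -2 + f + p*f**2 (B(f, p) = -2 + ((f*f)*p + f) = -2 + (f**2*p + f) = -2 + (p*f**2 + f) = -2 + (f + p*f**2) = -2 + f + p*f**2)
-6*(B(5, 3)/(-3) - 5/(-11)) = -6*((-2 + 5 + 3*5**2)/(-3) - 5/(-11)) = -6*((-2 + 5 + 3*25)*(-1/3) - 5*(-1/11)) = -6*((-2 + 5 + 75)*(-1/3) + 5/11) = -6*(78*(-1/3) + 5/11) = -6*(-26 + 5/11) = -6*(-281/11) = 1686/11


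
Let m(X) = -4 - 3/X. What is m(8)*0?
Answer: 0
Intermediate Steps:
m(X) = -4 - 3/X
m(8)*0 = (-4 - 3/8)*0 = -35/8*0 = 0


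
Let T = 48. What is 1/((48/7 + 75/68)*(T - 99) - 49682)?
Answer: -28/1402463 ≈ -1.9965e-5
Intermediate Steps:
1/((48/7 + 75/68)*(T - 99) - 49682) = 1/((48/7 + 75/68)*(48 - 99) - 49682) = 1/((48*(⅐) + 75*(1/68))*(-51) - 49682) = 1/((48/7 + 75/68)*(-51) - 49682) = 1/((3789/476)*(-51) - 49682) = 1/(-11367/28 - 49682) = 1/(-1402463/28) = -28/1402463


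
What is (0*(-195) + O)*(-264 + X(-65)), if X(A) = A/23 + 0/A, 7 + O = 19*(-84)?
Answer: 9837611/23 ≈ 4.2772e+5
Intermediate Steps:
O = -1603 (O = -7 + 19*(-84) = -7 - 1596 = -1603)
X(A) = A/23 (X(A) = A*(1/23) + 0 = A/23 + 0 = A/23)
(0*(-195) + O)*(-264 + X(-65)) = (0*(-195) - 1603)*(-264 + (1/23)*(-65)) = (0 - 1603)*(-264 - 65/23) = -1603*(-6137/23) = 9837611/23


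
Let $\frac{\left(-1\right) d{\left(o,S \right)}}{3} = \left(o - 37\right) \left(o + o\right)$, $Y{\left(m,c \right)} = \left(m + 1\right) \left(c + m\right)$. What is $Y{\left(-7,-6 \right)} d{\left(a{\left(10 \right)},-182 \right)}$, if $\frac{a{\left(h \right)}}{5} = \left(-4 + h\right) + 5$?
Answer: $-463320$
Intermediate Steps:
$Y{\left(m,c \right)} = \left(1 + m\right) \left(c + m\right)$
$a{\left(h \right)} = 5 + 5 h$ ($a{\left(h \right)} = 5 \left(\left(-4 + h\right) + 5\right) = 5 \left(1 + h\right) = 5 + 5 h$)
$d{\left(o,S \right)} = - 6 o \left(-37 + o\right)$ ($d{\left(o,S \right)} = - 3 \left(o - 37\right) \left(o + o\right) = - 3 \left(-37 + o\right) 2 o = - 3 \cdot 2 o \left(-37 + o\right) = - 6 o \left(-37 + o\right)$)
$Y{\left(-7,-6 \right)} d{\left(a{\left(10 \right)},-182 \right)} = \left(-6 - 7 + \left(-7\right)^{2} - -42\right) 6 \left(5 + 5 \cdot 10\right) \left(37 - \left(5 + 5 \cdot 10\right)\right) = \left(-6 - 7 + 49 + 42\right) 6 \left(5 + 50\right) \left(37 - \left(5 + 50\right)\right) = 78 \cdot 6 \cdot 55 \left(37 - 55\right) = 78 \cdot 6 \cdot 55 \left(-18\right) = 78 \left(-5940\right) = -463320$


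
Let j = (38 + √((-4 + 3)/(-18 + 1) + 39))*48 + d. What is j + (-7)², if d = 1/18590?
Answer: 34819071/18590 + 96*√2822/17 ≈ 2173.0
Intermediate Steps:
d = 1/18590 ≈ 5.3792e-5
j = 33908161/18590 + 96*√2822/17 (j = (38 + √((-4 + 3)/(-18 + 1) + 39))*48 + 1/18590 = (38 + √(-1/(-17) + 39))*48 + 1/18590 = (38 + √(-1*(-1/17) + 39))*48 + 1/18590 = (38 + √(1/17 + 39))*48 + 1/18590 = (38 + √(664/17))*48 + 1/18590 = (38 + 2*√2822/17)*48 + 1/18590 = (1824 + 96*√2822/17) + 1/18590 = 33908161/18590 + 96*√2822/17 ≈ 2124.0)
j + (-7)² = (33908161/18590 + 96*√2822/17) + (-7)² = (33908161/18590 + 96*√2822/17) + 49 = 34819071/18590 + 96*√2822/17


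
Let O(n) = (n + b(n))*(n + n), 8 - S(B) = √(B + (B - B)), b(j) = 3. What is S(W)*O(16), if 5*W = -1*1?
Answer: 4864 - 608*I*√5/5 ≈ 4864.0 - 271.91*I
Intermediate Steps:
W = -⅕ (W = (-1*1)/5 = (⅕)*(-1) = -⅕ ≈ -0.20000)
S(B) = 8 - √B (S(B) = 8 - √(B + (B - B)) = 8 - √(B + 0) = 8 - √B)
O(n) = 2*n*(3 + n) (O(n) = (n + 3)*(n + n) = (3 + n)*(2*n) = 2*n*(3 + n))
S(W)*O(16) = (8 - √(-⅕))*(2*16*(3 + 16)) = (8 - I*√5/5)*(2*16*19) = (8 - I*√5/5)*608 = 4864 - 608*I*√5/5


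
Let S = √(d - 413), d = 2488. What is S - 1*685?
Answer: -685 + 5*√83 ≈ -639.45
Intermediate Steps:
S = 5*√83 (S = √(2488 - 413) = √2075 = 5*√83 ≈ 45.552)
S - 1*685 = 5*√83 - 1*685 = 5*√83 - 685 = -685 + 5*√83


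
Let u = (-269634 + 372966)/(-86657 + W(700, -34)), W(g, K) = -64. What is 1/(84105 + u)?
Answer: 28907/2431188791 ≈ 1.1890e-5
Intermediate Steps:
u = -34444/28907 (u = (-269634 + 372966)/(-86657 - 64) = 103332/(-86721) = 103332*(-1/86721) = -34444/28907 ≈ -1.1915)
1/(84105 + u) = 1/(84105 - 34444/28907) = 1/(2431188791/28907) = 28907/2431188791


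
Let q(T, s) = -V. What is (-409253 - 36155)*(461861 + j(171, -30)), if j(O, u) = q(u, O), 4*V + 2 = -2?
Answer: -205717029696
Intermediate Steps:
V = -1 (V = -1/2 + (1/4)*(-2) = -1/2 - 1/2 = -1)
q(T, s) = 1 (q(T, s) = -1*(-1) = 1)
j(O, u) = 1
(-409253 - 36155)*(461861 + j(171, -30)) = (-409253 - 36155)*(461861 + 1) = -445408*461862 = -205717029696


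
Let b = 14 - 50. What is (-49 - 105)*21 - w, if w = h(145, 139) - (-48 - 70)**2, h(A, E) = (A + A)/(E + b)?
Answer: 1100780/103 ≈ 10687.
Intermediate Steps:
b = -36
h(A, E) = 2*A/(-36 + E) (h(A, E) = (A + A)/(E - 36) = (2*A)/(-36 + E) = 2*A/(-36 + E))
w = -1433882/103 (w = 2*145/(-36 + 139) - (-48 - 70)**2 = 2*145/103 - 1*(-118)**2 = 2*145*(1/103) - 1*13924 = 290/103 - 13924 = -1433882/103 ≈ -13921.)
(-49 - 105)*21 - w = (-49 - 105)*21 - 1*(-1433882/103) = -154*21 + 1433882/103 = -3234 + 1433882/103 = 1100780/103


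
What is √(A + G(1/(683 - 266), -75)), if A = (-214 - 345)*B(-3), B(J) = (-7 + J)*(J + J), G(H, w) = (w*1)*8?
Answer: 2*I*√8535 ≈ 184.77*I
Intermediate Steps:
G(H, w) = 8*w (G(H, w) = w*8 = 8*w)
B(J) = 2*J*(-7 + J) (B(J) = (-7 + J)*(2*J) = 2*J*(-7 + J))
A = -33540 (A = (-214 - 345)*(2*(-3)*(-7 - 3)) = -1118*(-3)*(-10) = -559*60 = -33540)
√(A + G(1/(683 - 266), -75)) = √(-33540 + 8*(-75)) = √(-33540 - 600) = √(-34140) = 2*I*√8535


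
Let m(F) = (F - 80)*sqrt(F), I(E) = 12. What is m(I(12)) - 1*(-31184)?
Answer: 31184 - 136*sqrt(3) ≈ 30948.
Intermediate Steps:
m(F) = sqrt(F)*(-80 + F) (m(F) = (-80 + F)*sqrt(F) = sqrt(F)*(-80 + F))
m(I(12)) - 1*(-31184) = sqrt(12)*(-80 + 12) - 1*(-31184) = (2*sqrt(3))*(-68) + 31184 = -136*sqrt(3) + 31184 = 31184 - 136*sqrt(3)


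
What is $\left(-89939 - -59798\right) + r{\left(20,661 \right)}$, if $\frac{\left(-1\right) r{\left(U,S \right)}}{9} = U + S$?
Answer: $-36270$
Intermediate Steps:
$r{\left(U,S \right)} = - 9 S - 9 U$ ($r{\left(U,S \right)} = - 9 \left(U + S\right) = - 9 \left(S + U\right) = - 9 S - 9 U$)
$\left(-89939 - -59798\right) + r{\left(20,661 \right)} = \left(-89939 - -59798\right) - 6129 = \left(-89939 + 59798\right) - 6129 = -30141 - 6129 = -36270$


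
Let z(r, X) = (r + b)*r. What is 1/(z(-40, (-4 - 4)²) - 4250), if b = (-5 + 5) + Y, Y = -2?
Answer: -1/2570 ≈ -0.00038911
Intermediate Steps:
b = -2 (b = (-5 + 5) - 2 = 0 - 2 = -2)
z(r, X) = r*(-2 + r) (z(r, X) = (r - 2)*r = (-2 + r)*r = r*(-2 + r))
1/(z(-40, (-4 - 4)²) - 4250) = 1/(-40*(-2 - 40) - 4250) = 1/(-40*(-42) - 4250) = 1/(1680 - 4250) = 1/(-2570) = -1/2570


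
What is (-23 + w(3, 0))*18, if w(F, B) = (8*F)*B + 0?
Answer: -414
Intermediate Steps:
w(F, B) = 8*B*F (w(F, B) = 8*B*F + 0 = 8*B*F)
(-23 + w(3, 0))*18 = (-23 + 8*0*3)*18 = (-23 + 0)*18 = -23*18 = -414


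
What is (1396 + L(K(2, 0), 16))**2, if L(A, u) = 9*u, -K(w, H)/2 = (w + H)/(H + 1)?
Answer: 2371600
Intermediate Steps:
K(w, H) = -2*(H + w)/(1 + H) (K(w, H) = -2*(w + H)/(H + 1) = -2*(H + w)/(1 + H))
(1396 + L(K(2, 0), 16))**2 = (1396 + 9*16)**2 = (1396 + 144)**2 = 1540**2 = 2371600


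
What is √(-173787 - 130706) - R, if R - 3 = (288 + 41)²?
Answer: -108244 + I*√304493 ≈ -1.0824e+5 + 551.81*I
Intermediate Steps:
R = 108244 (R = 3 + (288 + 41)² = 3 + 329² = 3 + 108241 = 108244)
√(-173787 - 130706) - R = √(-173787 - 130706) - 1*108244 = √(-304493) - 108244 = I*√304493 - 108244 = -108244 + I*√304493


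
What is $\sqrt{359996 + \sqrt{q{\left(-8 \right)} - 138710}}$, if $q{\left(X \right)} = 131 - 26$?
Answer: $\sqrt{359996 + i \sqrt{138605}} \approx 600.0 + 0.31 i$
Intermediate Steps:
$q{\left(X \right)} = 105$ ($q{\left(X \right)} = 131 - 26 = 105$)
$\sqrt{359996 + \sqrt{q{\left(-8 \right)} - 138710}} = \sqrt{359996 + \sqrt{105 - 138710}} = \sqrt{359996 + \sqrt{-138605}} = \sqrt{359996 + i \sqrt{138605}}$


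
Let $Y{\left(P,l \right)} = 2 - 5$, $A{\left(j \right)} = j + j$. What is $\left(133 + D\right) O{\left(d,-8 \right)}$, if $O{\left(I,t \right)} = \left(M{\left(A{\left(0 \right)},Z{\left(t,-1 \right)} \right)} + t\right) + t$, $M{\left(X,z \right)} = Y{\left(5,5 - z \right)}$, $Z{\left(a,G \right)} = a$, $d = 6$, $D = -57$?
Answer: $-1444$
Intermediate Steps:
$A{\left(j \right)} = 2 j$
$Y{\left(P,l \right)} = -3$
$M{\left(X,z \right)} = -3$
$O{\left(I,t \right)} = -3 + 2 t$ ($O{\left(I,t \right)} = \left(-3 + t\right) + t = -3 + 2 t$)
$\left(133 + D\right) O{\left(d,-8 \right)} = \left(133 - 57\right) \left(-3 + 2 \left(-8\right)\right) = 76 \left(-3 - 16\right) = 76 \left(-19\right) = -1444$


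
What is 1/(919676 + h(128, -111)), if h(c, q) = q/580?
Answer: 580/533411969 ≈ 1.0873e-6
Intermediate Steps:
h(c, q) = q/580 (h(c, q) = q*(1/580) = q/580)
1/(919676 + h(128, -111)) = 1/(919676 + (1/580)*(-111)) = 1/(919676 - 111/580) = 1/(533411969/580) = 580/533411969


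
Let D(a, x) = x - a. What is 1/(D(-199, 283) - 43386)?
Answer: -1/42904 ≈ -2.3308e-5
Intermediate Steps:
1/(D(-199, 283) - 43386) = 1/((283 - 1*(-199)) - 43386) = 1/((283 + 199) - 43386) = 1/(482 - 43386) = 1/(-42904) = -1/42904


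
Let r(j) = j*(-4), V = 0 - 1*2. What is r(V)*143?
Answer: 1144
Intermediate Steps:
V = -2 (V = 0 - 2 = -2)
r(j) = -4*j
r(V)*143 = -4*(-2)*143 = 8*143 = 1144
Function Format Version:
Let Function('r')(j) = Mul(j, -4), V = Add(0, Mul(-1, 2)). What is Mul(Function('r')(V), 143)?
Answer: 1144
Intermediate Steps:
V = -2 (V = Add(0, -2) = -2)
Function('r')(j) = Mul(-4, j)
Mul(Function('r')(V), 143) = Mul(Mul(-4, -2), 143) = Mul(8, 143) = 1144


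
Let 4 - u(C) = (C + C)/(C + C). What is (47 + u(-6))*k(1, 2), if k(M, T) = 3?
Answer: 150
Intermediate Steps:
u(C) = 3 (u(C) = 4 - (C + C)/(C + C) = 4 - 2*C/(2*C) = 4 - 2*C*1/(2*C) = 4 - 1*1 = 4 - 1 = 3)
(47 + u(-6))*k(1, 2) = (47 + 3)*3 = 50*3 = 150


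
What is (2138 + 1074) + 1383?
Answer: 4595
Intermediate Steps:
(2138 + 1074) + 1383 = 3212 + 1383 = 4595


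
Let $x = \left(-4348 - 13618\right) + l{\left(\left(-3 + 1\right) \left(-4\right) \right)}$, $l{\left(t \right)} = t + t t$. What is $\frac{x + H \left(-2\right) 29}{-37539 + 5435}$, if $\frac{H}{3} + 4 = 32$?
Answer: $\frac{11383}{16052} \approx 0.70913$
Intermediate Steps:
$H = 84$ ($H = -12 + 3 \cdot 32 = -12 + 96 = 84$)
$l{\left(t \right)} = t + t^{2}$
$x = -17894$ ($x = \left(-4348 - 13618\right) + \left(-3 + 1\right) \left(-4\right) \left(1 + \left(-3 + 1\right) \left(-4\right)\right) = -17966 + \left(-2\right) \left(-4\right) \left(1 - -8\right) = -17966 + 8 \left(1 + 8\right) = -17966 + 8 \cdot 9 = -17966 + 72 = -17894$)
$\frac{x + H \left(-2\right) 29}{-37539 + 5435} = \frac{-17894 + 84 \left(-2\right) 29}{-37539 + 5435} = \frac{-17894 - 4872}{-32104} = \left(-17894 - 4872\right) \left(- \frac{1}{32104}\right) = \left(-22766\right) \left(- \frac{1}{32104}\right) = \frac{11383}{16052}$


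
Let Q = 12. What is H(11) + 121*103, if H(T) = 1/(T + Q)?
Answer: 286650/23 ≈ 12463.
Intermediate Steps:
H(T) = 1/(12 + T) (H(T) = 1/(T + 12) = 1/(12 + T))
H(11) + 121*103 = 1/(12 + 11) + 121*103 = 1/23 + 12463 = 286650/23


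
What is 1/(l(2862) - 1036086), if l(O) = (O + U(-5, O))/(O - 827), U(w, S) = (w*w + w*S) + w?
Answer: -2035/2108446438 ≈ -9.6516e-7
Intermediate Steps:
U(w, S) = w + w² + S*w (U(w, S) = (w² + S*w) + w = w + w² + S*w)
l(O) = (20 - 4*O)/(-827 + O) (l(O) = (O - 5*(1 + O - 5))/(O - 827) = (O - 5*(-4 + O))/(-827 + O) = (O + (20 - 5*O))/(-827 + O) = (20 - 4*O)/(-827 + O))
1/(l(2862) - 1036086) = 1/(4*(5 - 1*2862)/(-827 + 2862) - 1036086) = 1/(4*(5 - 2862)/2035 - 1036086) = 1/(4*(1/2035)*(-2857) - 1036086) = 1/(-11428/2035 - 1036086) = 1/(-2108446438/2035) = -2035/2108446438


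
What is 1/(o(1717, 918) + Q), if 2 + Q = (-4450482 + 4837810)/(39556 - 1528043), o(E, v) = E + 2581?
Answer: 1488487/6394152824 ≈ 0.00023279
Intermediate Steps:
o(E, v) = 2581 + E
Q = -3364302/1488487 (Q = -2 + (-4450482 + 4837810)/(39556 - 1528043) = -2 + 387328/(-1488487) = -2 + 387328*(-1/1488487) = -2 - 387328/1488487 = -3364302/1488487 ≈ -2.2602)
1/(o(1717, 918) + Q) = 1/((2581 + 1717) - 3364302/1488487) = 1/(4298 - 3364302/1488487) = 1/(6394152824/1488487) = 1488487/6394152824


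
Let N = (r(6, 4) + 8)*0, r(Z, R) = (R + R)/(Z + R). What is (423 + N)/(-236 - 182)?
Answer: -423/418 ≈ -1.0120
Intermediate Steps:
r(Z, R) = 2*R/(R + Z) (r(Z, R) = (2*R)/(R + Z) = 2*R/(R + Z))
N = 0 (N = (2*4/(4 + 6) + 8)*0 = (2*4/10 + 8)*0 = (2*4*(⅒) + 8)*0 = (⅘ + 8)*0 = (44/5)*0 = 0)
(423 + N)/(-236 - 182) = (423 + 0)/(-236 - 182) = 423/(-418) = 423*(-1/418) = -423/418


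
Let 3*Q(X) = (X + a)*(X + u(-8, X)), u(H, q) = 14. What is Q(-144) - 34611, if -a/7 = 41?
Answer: -47803/3 ≈ -15934.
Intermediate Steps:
a = -287 (a = -7*41 = -287)
Q(X) = (-287 + X)*(14 + X)/3 (Q(X) = ((X - 287)*(X + 14))/3 = ((-287 + X)*(14 + X))/3 = (-287 + X)*(14 + X)/3)
Q(-144) - 34611 = (-4018/3 - 91*(-144) + (⅓)*(-144)²) - 34611 = (-4018/3 + 13104 + (⅓)*20736) - 34611 = (-4018/3 + 13104 + 6912) - 34611 = 56030/3 - 34611 = -47803/3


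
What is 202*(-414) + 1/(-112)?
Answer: -9366337/112 ≈ -83628.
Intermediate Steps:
202*(-414) + 1/(-112) = -83628 - 1/112 = -9366337/112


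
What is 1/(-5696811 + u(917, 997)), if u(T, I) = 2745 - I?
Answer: -1/5695063 ≈ -1.7559e-7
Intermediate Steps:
1/(-5696811 + u(917, 997)) = 1/(-5696811 + (2745 - 1*997)) = 1/(-5696811 + (2745 - 997)) = 1/(-5696811 + 1748) = 1/(-5695063) = -1/5695063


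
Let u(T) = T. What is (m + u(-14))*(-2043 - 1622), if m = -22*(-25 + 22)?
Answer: -190580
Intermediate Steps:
m = 66 (m = -22*(-3) = 66)
(m + u(-14))*(-2043 - 1622) = (66 - 14)*(-2043 - 1622) = 52*(-3665) = -190580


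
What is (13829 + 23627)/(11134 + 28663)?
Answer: 16/17 ≈ 0.94118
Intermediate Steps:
(13829 + 23627)/(11134 + 28663) = 37456/39797 = 37456*(1/39797) = 16/17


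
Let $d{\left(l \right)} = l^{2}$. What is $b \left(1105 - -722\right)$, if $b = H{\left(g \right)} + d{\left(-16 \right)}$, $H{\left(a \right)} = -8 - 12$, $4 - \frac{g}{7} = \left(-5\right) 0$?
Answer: $431172$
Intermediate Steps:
$g = 28$ ($g = 28 - 7 \left(\left(-5\right) 0\right) = 28 - 0 = 28 + 0 = 28$)
$H{\left(a \right)} = -20$
$b = 236$ ($b = -20 + \left(-16\right)^{2} = -20 + 256 = 236$)
$b \left(1105 - -722\right) = 236 \left(1105 - -722\right) = 236 \left(1105 + 722\right) = 236 \cdot 1827 = 431172$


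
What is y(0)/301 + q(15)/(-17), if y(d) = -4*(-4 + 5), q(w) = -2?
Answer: 534/5117 ≈ 0.10436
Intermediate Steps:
y(d) = -4 (y(d) = -4*1 = -4)
y(0)/301 + q(15)/(-17) = -4/301 - 2/(-17) = -4*1/301 - 2*(-1/17) = -4/301 + 2/17 = 534/5117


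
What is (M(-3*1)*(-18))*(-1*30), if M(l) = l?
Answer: -1620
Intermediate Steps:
(M(-3*1)*(-18))*(-1*30) = (-3*1*(-18))*(-1*30) = -3*(-18)*(-30) = 54*(-30) = -1620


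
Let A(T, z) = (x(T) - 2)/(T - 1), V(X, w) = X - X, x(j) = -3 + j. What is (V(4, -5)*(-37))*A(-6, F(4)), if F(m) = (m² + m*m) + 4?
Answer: 0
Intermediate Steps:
F(m) = 4 + 2*m² (F(m) = (m² + m²) + 4 = 2*m² + 4 = 4 + 2*m²)
V(X, w) = 0
A(T, z) = (-5 + T)/(-1 + T) (A(T, z) = ((-3 + T) - 2)/(T - 1) = (-5 + T)/(-1 + T))
(V(4, -5)*(-37))*A(-6, F(4)) = (0*(-37))*((-5 - 6)/(-1 - 6)) = 0*(-11/(-7)) = 0*(-⅐*(-11)) = 0*(11/7) = 0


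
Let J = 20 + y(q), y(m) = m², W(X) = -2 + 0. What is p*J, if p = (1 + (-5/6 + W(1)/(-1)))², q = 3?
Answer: 4901/36 ≈ 136.14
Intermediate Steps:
W(X) = -2
p = 169/36 (p = (1 + (-5/6 - 2/(-1)))² = (1 + (-5*⅙ - 2*(-1)))² = (1 + (-⅚ + 2))² = (1 + 7/6)² = (13/6)² = 169/36 ≈ 4.6944)
J = 29 (J = 20 + 3² = 20 + 9 = 29)
p*J = (169/36)*29 = 4901/36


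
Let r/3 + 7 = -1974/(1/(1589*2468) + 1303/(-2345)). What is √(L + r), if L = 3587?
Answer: √7579589683799670049334/729987173 ≈ 119.26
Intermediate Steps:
r = 7764718022607/729987173 (r = -21 + 3*(-1974/(1/(1589*2468) + 1303/(-2345))) = -21 + 3*(-1974/((1/1589)*(1/2468) + 1303*(-1/2345))) = -21 + 3*(-1974/(1/3921652 - 1303/2345)) = -21 + 3*(-1974/(-729987173/1313753420)) = -21 + 3*(-1974*(-1313753420/729987173)) = -21 + 3*(2593349251080/729987173) = -21 + 7780047753240/729987173 = 7764718022607/729987173 ≈ 10637.)
√(L + r) = √(3587 + 7764718022607/729987173) = √(10383182012158/729987173) = √7579589683799670049334/729987173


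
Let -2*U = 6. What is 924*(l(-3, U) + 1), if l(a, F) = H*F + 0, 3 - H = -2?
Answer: -12936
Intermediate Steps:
U = -3 (U = -½*6 = -3)
H = 5 (H = 3 - 1*(-2) = 3 + 2 = 5)
l(a, F) = 5*F (l(a, F) = 5*F + 0 = 5*F)
924*(l(-3, U) + 1) = 924*(5*(-3) + 1) = 924*(-15 + 1) = 924*(-14) = -12936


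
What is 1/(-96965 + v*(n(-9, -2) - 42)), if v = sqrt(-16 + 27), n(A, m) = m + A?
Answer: -8815/854743666 + 53*sqrt(11)/9402180326 ≈ -1.0294e-5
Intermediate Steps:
n(A, m) = A + m
v = sqrt(11) ≈ 3.3166
1/(-96965 + v*(n(-9, -2) - 42)) = 1/(-96965 + sqrt(11)*((-9 - 2) - 42)) = 1/(-96965 + sqrt(11)*(-11 - 42)) = 1/(-96965 + sqrt(11)*(-53)) = 1/(-96965 - 53*sqrt(11))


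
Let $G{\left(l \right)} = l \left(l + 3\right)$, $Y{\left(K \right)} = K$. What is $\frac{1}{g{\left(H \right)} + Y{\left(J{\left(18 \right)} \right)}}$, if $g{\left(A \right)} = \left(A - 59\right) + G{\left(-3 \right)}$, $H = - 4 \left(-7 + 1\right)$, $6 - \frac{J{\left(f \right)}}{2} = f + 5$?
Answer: $- \frac{1}{69} \approx -0.014493$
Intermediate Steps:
$J{\left(f \right)} = 2 - 2 f$ ($J{\left(f \right)} = 12 - 2 \left(f + 5\right) = 12 - 2 \left(5 + f\right) = 12 - \left(10 + 2 f\right) = 2 - 2 f$)
$G{\left(l \right)} = l \left(3 + l\right)$
$H = 24$ ($H = \left(-4\right) \left(-6\right) = 24$)
$g{\left(A \right)} = -59 + A$ ($g{\left(A \right)} = \left(A - 59\right) - 3 \left(3 - 3\right) = \left(-59 + A\right) - 0 = \left(-59 + A\right) + 0 = -59 + A$)
$\frac{1}{g{\left(H \right)} + Y{\left(J{\left(18 \right)} \right)}} = \frac{1}{\left(-59 + 24\right) + \left(2 - 36\right)} = \frac{1}{-35 + \left(2 - 36\right)} = \frac{1}{-35 - 34} = \frac{1}{-69} = - \frac{1}{69}$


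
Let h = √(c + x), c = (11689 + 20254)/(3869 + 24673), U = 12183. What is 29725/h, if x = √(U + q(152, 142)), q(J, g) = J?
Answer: 29725*√28542/√(31943 + 28542*√12335) ≈ 2806.5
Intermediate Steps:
c = 31943/28542 ≈ 1.1192
x = √12335 (x = √(12183 + 152) = √12335 ≈ 111.06)
h = √(31943/28542 + √12335) ≈ 10.592
29725/h = 29725/((√(911717106 + 814645764*√12335)/28542)) = 29725*(28542/√(911717106 + 814645764*√12335)) = 848410950/√(911717106 + 814645764*√12335)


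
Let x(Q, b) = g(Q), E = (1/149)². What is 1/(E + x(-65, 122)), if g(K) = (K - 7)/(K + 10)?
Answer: 1221055/1598527 ≈ 0.76386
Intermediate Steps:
g(K) = (-7 + K)/(10 + K)
E = 1/22201 (E = (1/149)² = 1/22201 ≈ 4.5043e-5)
x(Q, b) = (-7 + Q)/(10 + Q)
1/(E + x(-65, 122)) = 1/(1/22201 + (-7 - 65)/(10 - 65)) = 1/(1/22201 - 72/(-55)) = 1/(1/22201 - 1/55*(-72)) = 1/(1/22201 + 72/55) = 1/(1598527/1221055) = 1221055/1598527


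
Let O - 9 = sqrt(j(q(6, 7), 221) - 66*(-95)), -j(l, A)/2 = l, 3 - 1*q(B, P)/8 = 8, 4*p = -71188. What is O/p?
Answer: -9/17797 - 5*sqrt(254)/17797 ≈ -0.0049832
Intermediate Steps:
p = -17797 (p = (1/4)*(-71188) = -17797)
q(B, P) = -40 (q(B, P) = 24 - 8*8 = 24 - 64 = -40)
j(l, A) = -2*l
O = 9 + 5*sqrt(254) (O = 9 + sqrt(-2*(-40) - 66*(-95)) = 9 + sqrt(80 + 6270) = 9 + sqrt(6350) = 9 + 5*sqrt(254) ≈ 88.687)
O/p = (9 + 5*sqrt(254))/(-17797) = (9 + 5*sqrt(254))*(-1/17797) = -9/17797 - 5*sqrt(254)/17797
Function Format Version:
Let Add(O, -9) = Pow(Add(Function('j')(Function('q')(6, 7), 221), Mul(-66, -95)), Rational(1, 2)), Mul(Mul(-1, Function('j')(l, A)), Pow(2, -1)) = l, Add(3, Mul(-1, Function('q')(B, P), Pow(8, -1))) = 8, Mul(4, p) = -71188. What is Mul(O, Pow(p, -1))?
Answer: Add(Rational(-9, 17797), Mul(Rational(-5, 17797), Pow(254, Rational(1, 2)))) ≈ -0.0049832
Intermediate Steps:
p = -17797 (p = Mul(Rational(1, 4), -71188) = -17797)
Function('q')(B, P) = -40 (Function('q')(B, P) = Add(24, Mul(-8, 8)) = Add(24, -64) = -40)
Function('j')(l, A) = Mul(-2, l)
O = Add(9, Mul(5, Pow(254, Rational(1, 2)))) (O = Add(9, Pow(Add(Mul(-2, -40), Mul(-66, -95)), Rational(1, 2))) = Add(9, Pow(Add(80, 6270), Rational(1, 2))) = Add(9, Pow(6350, Rational(1, 2))) = Add(9, Mul(5, Pow(254, Rational(1, 2)))) ≈ 88.687)
Mul(O, Pow(p, -1)) = Mul(Add(9, Mul(5, Pow(254, Rational(1, 2)))), Pow(-17797, -1)) = Mul(Add(9, Mul(5, Pow(254, Rational(1, 2)))), Rational(-1, 17797)) = Add(Rational(-9, 17797), Mul(Rational(-5, 17797), Pow(254, Rational(1, 2))))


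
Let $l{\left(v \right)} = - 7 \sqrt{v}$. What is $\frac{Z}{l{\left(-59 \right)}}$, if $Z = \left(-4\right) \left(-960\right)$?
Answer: $\frac{3840 i \sqrt{59}}{413} \approx 71.418 i$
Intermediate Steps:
$Z = 3840$
$\frac{Z}{l{\left(-59 \right)}} = \frac{3840}{\left(-7\right) \sqrt{-59}} = \frac{3840}{\left(-7\right) i \sqrt{59}} = 3840 \frac{i \sqrt{59}}{413} = \frac{3840 i \sqrt{59}}{413}$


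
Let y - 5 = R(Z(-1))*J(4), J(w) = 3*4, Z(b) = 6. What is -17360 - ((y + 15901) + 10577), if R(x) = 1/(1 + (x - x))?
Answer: -43855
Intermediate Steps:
J(w) = 12
R(x) = 1 (R(x) = 1/(1 + 0) = 1/1 = 1)
y = 17 (y = 5 + 1*12 = 5 + 12 = 17)
-17360 - ((y + 15901) + 10577) = -17360 - ((17 + 15901) + 10577) = -17360 - (15918 + 10577) = -17360 - 1*26495 = -17360 - 26495 = -43855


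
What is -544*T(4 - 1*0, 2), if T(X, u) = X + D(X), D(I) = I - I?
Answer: -2176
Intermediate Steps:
D(I) = 0
T(X, u) = X (T(X, u) = X + 0 = X)
-544*T(4 - 1*0, 2) = -544*(4 - 1*0) = -544*(4 + 0) = -544*4 = -2176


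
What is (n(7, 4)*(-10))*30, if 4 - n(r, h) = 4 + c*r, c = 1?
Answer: 2100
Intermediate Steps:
n(r, h) = -r (n(r, h) = 4 - (4 + 1*r) = 4 - (4 + r) = 4 + (-4 - r) = -r)
(n(7, 4)*(-10))*30 = (-1*7*(-10))*30 = -7*(-10)*30 = 70*30 = 2100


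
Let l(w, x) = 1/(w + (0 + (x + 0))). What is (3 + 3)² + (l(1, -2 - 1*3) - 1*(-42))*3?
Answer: 645/4 ≈ 161.25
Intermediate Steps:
l(w, x) = 1/(w + x) (l(w, x) = 1/(w + (0 + x)) = 1/(w + x))
(3 + 3)² + (l(1, -2 - 1*3) - 1*(-42))*3 = (3 + 3)² + (1/(1 + (-2 - 1*3)) - 1*(-42))*3 = 6² + (1/(1 + (-2 - 3)) + 42)*3 = 36 + (1/(1 - 5) + 42)*3 = 36 + (1/(-4) + 42)*3 = 36 + (-¼ + 42)*3 = 36 + (167/4)*3 = 36 + 501/4 = 645/4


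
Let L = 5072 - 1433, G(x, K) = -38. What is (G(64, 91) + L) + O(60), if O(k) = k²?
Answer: 7201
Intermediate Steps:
L = 3639
(G(64, 91) + L) + O(60) = (-38 + 3639) + 60² = 3601 + 3600 = 7201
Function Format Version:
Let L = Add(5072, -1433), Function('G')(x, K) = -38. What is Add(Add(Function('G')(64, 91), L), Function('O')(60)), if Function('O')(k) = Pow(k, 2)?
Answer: 7201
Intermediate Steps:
L = 3639
Add(Add(Function('G')(64, 91), L), Function('O')(60)) = Add(Add(-38, 3639), Pow(60, 2)) = Add(3601, 3600) = 7201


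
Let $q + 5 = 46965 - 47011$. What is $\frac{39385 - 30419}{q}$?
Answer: $- \frac{8966}{51} \approx -175.8$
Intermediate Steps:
$q = -51$ ($q = -5 + \left(46965 - 47011\right) = -5 - 46 = -51$)
$\frac{39385 - 30419}{q} = \frac{39385 - 30419}{-51} = \left(39385 - 30419\right) \left(- \frac{1}{51}\right) = 8966 \left(- \frac{1}{51}\right) = - \frac{8966}{51}$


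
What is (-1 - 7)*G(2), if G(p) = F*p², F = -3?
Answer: 96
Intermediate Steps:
G(p) = -3*p²
(-1 - 7)*G(2) = (-1 - 7)*(-3*2²) = -(-24)*4 = -8*(-12) = 96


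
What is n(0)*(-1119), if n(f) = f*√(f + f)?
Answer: 0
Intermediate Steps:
n(f) = √2*f^(3/2) (n(f) = f*√(2*f) = f*(√2*√f) = √2*f^(3/2))
n(0)*(-1119) = (√2*0^(3/2))*(-1119) = (√2*0)*(-1119) = 0*(-1119) = 0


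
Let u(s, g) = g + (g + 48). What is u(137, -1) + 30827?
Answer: 30873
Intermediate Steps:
u(s, g) = 48 + 2*g (u(s, g) = g + (48 + g) = 48 + 2*g)
u(137, -1) + 30827 = (48 + 2*(-1)) + 30827 = (48 - 2) + 30827 = 46 + 30827 = 30873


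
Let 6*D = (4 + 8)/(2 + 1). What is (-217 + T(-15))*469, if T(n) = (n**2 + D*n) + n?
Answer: -7973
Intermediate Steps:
D = 2/3 (D = ((4 + 8)/(2 + 1))/6 = (12/3)/6 = (12*(1/3))/6 = (1/6)*4 = 2/3 ≈ 0.66667)
T(n) = n**2 + 5*n/3 (T(n) = (n**2 + 2*n/3) + n = n**2 + 5*n/3)
(-217 + T(-15))*469 = (-217 + (1/3)*(-15)*(5 + 3*(-15)))*469 = (-217 + (1/3)*(-15)*(5 - 45))*469 = (-217 + (1/3)*(-15)*(-40))*469 = (-217 + 200)*469 = -17*469 = -7973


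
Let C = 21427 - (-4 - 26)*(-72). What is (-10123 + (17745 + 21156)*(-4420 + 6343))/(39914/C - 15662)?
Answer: -72055208275/15085992 ≈ -4776.3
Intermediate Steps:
C = 19267 (C = 21427 - (-30)*(-72) = 21427 - 1*2160 = 21427 - 2160 = 19267)
(-10123 + (17745 + 21156)*(-4420 + 6343))/(39914/C - 15662) = (-10123 + (17745 + 21156)*(-4420 + 6343))/(39914/19267 - 15662) = (-10123 + 38901*1923)/(39914*(1/19267) - 15662) = (-10123 + 74806623)/(39914/19267 - 15662) = 74796500/(-301719840/19267) = 74796500*(-19267/301719840) = -72055208275/15085992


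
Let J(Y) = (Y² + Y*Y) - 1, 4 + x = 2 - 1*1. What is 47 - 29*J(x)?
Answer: -446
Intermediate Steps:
x = -3 (x = -4 + (2 - 1*1) = -4 + (2 - 1) = -4 + 1 = -3)
J(Y) = -1 + 2*Y² (J(Y) = (Y² + Y²) - 1 = 2*Y² - 1 = -1 + 2*Y²)
47 - 29*J(x) = 47 - 29*(-1 + 2*(-3)²) = 47 - 29*(-1 + 2*9) = 47 - 29*(-1 + 18) = 47 - 29*17 = 47 - 493 = -446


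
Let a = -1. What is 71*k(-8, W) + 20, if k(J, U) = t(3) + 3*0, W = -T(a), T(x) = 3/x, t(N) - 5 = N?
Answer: 588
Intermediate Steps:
t(N) = 5 + N
W = 3 (W = -3/(-1) = -3*(-1) = -1*(-3) = 3)
k(J, U) = 8 (k(J, U) = (5 + 3) + 3*0 = 8 + 0 = 8)
71*k(-8, W) + 20 = 71*8 + 20 = 568 + 20 = 588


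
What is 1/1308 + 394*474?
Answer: 244276849/1308 ≈ 1.8676e+5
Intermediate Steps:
1/1308 + 394*474 = 1/1308 + 186756 = 244276849/1308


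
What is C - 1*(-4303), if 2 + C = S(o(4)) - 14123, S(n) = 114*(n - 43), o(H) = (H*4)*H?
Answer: -7428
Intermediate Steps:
o(H) = 4*H**2 (o(H) = (4*H)*H = 4*H**2)
S(n) = -4902 + 114*n (S(n) = 114*(-43 + n) = -4902 + 114*n)
C = -11731 (C = -2 + ((-4902 + 114*(4*4**2)) - 14123) = -2 + ((-4902 + 114*(4*16)) - 14123) = -2 + ((-4902 + 114*64) - 14123) = -2 + ((-4902 + 7296) - 14123) = -2 + (2394 - 14123) = -2 - 11729 = -11731)
C - 1*(-4303) = -11731 - 1*(-4303) = -11731 + 4303 = -7428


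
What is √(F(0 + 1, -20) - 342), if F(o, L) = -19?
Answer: 19*I ≈ 19.0*I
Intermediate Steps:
√(F(0 + 1, -20) - 342) = √(-19 - 342) = √(-361) = 19*I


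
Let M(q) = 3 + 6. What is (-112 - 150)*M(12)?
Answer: -2358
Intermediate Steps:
M(q) = 9
(-112 - 150)*M(12) = (-112 - 150)*9 = -262*9 = -2358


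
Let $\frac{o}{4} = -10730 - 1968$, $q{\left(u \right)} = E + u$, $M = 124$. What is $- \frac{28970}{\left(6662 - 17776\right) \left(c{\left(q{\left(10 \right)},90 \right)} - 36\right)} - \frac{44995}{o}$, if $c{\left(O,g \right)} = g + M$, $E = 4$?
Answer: $\frac{22621173195}{25120351816} \approx 0.90051$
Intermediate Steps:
$q{\left(u \right)} = 4 + u$
$c{\left(O,g \right)} = 124 + g$ ($c{\left(O,g \right)} = g + 124 = 124 + g$)
$o = -50792$ ($o = 4 \left(-10730 - 1968\right) = 4 \left(-12698\right) = -50792$)
$- \frac{28970}{\left(6662 - 17776\right) \left(c{\left(q{\left(10 \right)},90 \right)} - 36\right)} - \frac{44995}{o} = - \frac{28970}{\left(6662 - 17776\right) \left(\left(124 + 90\right) - 36\right)} - \frac{44995}{-50792} = - \frac{28970}{\left(-11114\right) \left(214 - 36\right)} - - \frac{44995}{50792} = - \frac{28970}{\left(-11114\right) 178} + \frac{44995}{50792} = - \frac{28970}{-1978292} + \frac{44995}{50792} = \left(-28970\right) \left(- \frac{1}{1978292}\right) + \frac{44995}{50792} = \frac{14485}{989146} + \frac{44995}{50792} = \frac{22621173195}{25120351816}$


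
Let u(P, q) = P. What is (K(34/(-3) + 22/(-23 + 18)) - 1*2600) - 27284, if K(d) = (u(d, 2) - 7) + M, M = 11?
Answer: -448436/15 ≈ -29896.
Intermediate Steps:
K(d) = 4 + d (K(d) = (d - 7) + 11 = (-7 + d) + 11 = 4 + d)
(K(34/(-3) + 22/(-23 + 18)) - 1*2600) - 27284 = ((4 + (34/(-3) + 22/(-23 + 18))) - 1*2600) - 27284 = ((4 + (34*(-1/3) + 22/(-5))) - 2600) - 27284 = ((4 + (-34/3 + 22*(-1/5))) - 2600) - 27284 = ((4 + (-34/3 - 22/5)) - 2600) - 27284 = ((4 - 236/15) - 2600) - 27284 = (-176/15 - 2600) - 27284 = -39176/15 - 27284 = -448436/15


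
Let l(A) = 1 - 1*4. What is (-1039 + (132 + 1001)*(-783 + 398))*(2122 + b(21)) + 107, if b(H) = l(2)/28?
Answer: -6494493694/7 ≈ -9.2778e+8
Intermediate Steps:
l(A) = -3 (l(A) = 1 - 4 = -3)
b(H) = -3/28
(-1039 + (132 + 1001)*(-783 + 398))*(2122 + b(21)) + 107 = (-1039 + (132 + 1001)*(-783 + 398))*(2122 - 3/28) + 107 = (-1039 + 1133*(-385))*(59413/28) + 107 = (-1039 - 436205)*(59413/28) + 107 = -437244*59413/28 + 107 = -6494494443/7 + 107 = -6494493694/7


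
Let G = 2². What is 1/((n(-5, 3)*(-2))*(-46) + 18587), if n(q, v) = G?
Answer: 1/18955 ≈ 5.2757e-5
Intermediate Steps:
G = 4
n(q, v) = 4
1/((n(-5, 3)*(-2))*(-46) + 18587) = 1/((4*(-2))*(-46) + 18587) = 1/(-8*(-46) + 18587) = 1/(368 + 18587) = 1/18955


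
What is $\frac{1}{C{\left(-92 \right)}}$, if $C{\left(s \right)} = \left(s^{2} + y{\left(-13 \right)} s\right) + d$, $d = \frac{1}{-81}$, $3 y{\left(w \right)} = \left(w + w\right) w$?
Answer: $- \frac{81}{154009} \approx -0.00052594$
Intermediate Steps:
$y{\left(w \right)} = \frac{2 w^{2}}{3}$ ($y{\left(w \right)} = \frac{\left(w + w\right) w}{3} = \frac{2 w w}{3} = \frac{2 w^{2}}{3}$)
$d = - \frac{1}{81} \approx -0.012346$
$C{\left(s \right)} = - \frac{1}{81} + s^{2} + \frac{338 s}{3}$ ($C{\left(s \right)} = \left(s^{2} + \frac{2 \left(-13\right)^{2}}{3} s\right) - \frac{1}{81} = \left(s^{2} + \frac{2}{3} \cdot 169 s\right) - \frac{1}{81} = \left(s^{2} + \frac{338 s}{3}\right) - \frac{1}{81} = - \frac{1}{81} + s^{2} + \frac{338 s}{3}$)
$\frac{1}{C{\left(-92 \right)}} = \frac{1}{- \frac{1}{81} + \left(-92\right)^{2} + \frac{338}{3} \left(-92\right)} = \frac{1}{- \frac{1}{81} + 8464 - \frac{31096}{3}} = \frac{1}{- \frac{154009}{81}} = - \frac{81}{154009}$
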